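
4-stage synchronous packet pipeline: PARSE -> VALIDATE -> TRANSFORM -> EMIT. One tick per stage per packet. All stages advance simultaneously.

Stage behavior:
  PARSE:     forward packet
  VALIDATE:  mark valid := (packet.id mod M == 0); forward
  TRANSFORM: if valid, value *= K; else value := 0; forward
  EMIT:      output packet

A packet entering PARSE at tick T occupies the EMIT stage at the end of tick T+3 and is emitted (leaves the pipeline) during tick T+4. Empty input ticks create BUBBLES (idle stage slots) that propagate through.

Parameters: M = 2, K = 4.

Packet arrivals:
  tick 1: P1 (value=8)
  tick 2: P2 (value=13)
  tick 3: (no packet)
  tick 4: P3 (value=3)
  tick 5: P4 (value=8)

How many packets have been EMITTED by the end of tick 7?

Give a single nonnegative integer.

Answer: 2

Derivation:
Tick 1: [PARSE:P1(v=8,ok=F), VALIDATE:-, TRANSFORM:-, EMIT:-] out:-; in:P1
Tick 2: [PARSE:P2(v=13,ok=F), VALIDATE:P1(v=8,ok=F), TRANSFORM:-, EMIT:-] out:-; in:P2
Tick 3: [PARSE:-, VALIDATE:P2(v=13,ok=T), TRANSFORM:P1(v=0,ok=F), EMIT:-] out:-; in:-
Tick 4: [PARSE:P3(v=3,ok=F), VALIDATE:-, TRANSFORM:P2(v=52,ok=T), EMIT:P1(v=0,ok=F)] out:-; in:P3
Tick 5: [PARSE:P4(v=8,ok=F), VALIDATE:P3(v=3,ok=F), TRANSFORM:-, EMIT:P2(v=52,ok=T)] out:P1(v=0); in:P4
Tick 6: [PARSE:-, VALIDATE:P4(v=8,ok=T), TRANSFORM:P3(v=0,ok=F), EMIT:-] out:P2(v=52); in:-
Tick 7: [PARSE:-, VALIDATE:-, TRANSFORM:P4(v=32,ok=T), EMIT:P3(v=0,ok=F)] out:-; in:-
Emitted by tick 7: ['P1', 'P2']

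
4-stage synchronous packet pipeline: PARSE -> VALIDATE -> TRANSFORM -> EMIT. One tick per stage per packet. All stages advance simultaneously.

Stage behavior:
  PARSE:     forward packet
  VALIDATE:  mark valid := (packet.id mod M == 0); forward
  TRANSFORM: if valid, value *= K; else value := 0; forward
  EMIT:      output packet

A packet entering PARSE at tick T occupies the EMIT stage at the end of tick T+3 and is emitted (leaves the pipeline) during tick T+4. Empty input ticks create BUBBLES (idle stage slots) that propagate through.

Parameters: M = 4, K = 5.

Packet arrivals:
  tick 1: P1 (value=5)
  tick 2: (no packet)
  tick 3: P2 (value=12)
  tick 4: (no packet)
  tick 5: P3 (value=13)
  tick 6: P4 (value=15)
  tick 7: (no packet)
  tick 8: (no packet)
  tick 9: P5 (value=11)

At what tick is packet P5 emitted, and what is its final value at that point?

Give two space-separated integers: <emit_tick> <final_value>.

Answer: 13 0

Derivation:
Tick 1: [PARSE:P1(v=5,ok=F), VALIDATE:-, TRANSFORM:-, EMIT:-] out:-; in:P1
Tick 2: [PARSE:-, VALIDATE:P1(v=5,ok=F), TRANSFORM:-, EMIT:-] out:-; in:-
Tick 3: [PARSE:P2(v=12,ok=F), VALIDATE:-, TRANSFORM:P1(v=0,ok=F), EMIT:-] out:-; in:P2
Tick 4: [PARSE:-, VALIDATE:P2(v=12,ok=F), TRANSFORM:-, EMIT:P1(v=0,ok=F)] out:-; in:-
Tick 5: [PARSE:P3(v=13,ok=F), VALIDATE:-, TRANSFORM:P2(v=0,ok=F), EMIT:-] out:P1(v=0); in:P3
Tick 6: [PARSE:P4(v=15,ok=F), VALIDATE:P3(v=13,ok=F), TRANSFORM:-, EMIT:P2(v=0,ok=F)] out:-; in:P4
Tick 7: [PARSE:-, VALIDATE:P4(v=15,ok=T), TRANSFORM:P3(v=0,ok=F), EMIT:-] out:P2(v=0); in:-
Tick 8: [PARSE:-, VALIDATE:-, TRANSFORM:P4(v=75,ok=T), EMIT:P3(v=0,ok=F)] out:-; in:-
Tick 9: [PARSE:P5(v=11,ok=F), VALIDATE:-, TRANSFORM:-, EMIT:P4(v=75,ok=T)] out:P3(v=0); in:P5
Tick 10: [PARSE:-, VALIDATE:P5(v=11,ok=F), TRANSFORM:-, EMIT:-] out:P4(v=75); in:-
Tick 11: [PARSE:-, VALIDATE:-, TRANSFORM:P5(v=0,ok=F), EMIT:-] out:-; in:-
Tick 12: [PARSE:-, VALIDATE:-, TRANSFORM:-, EMIT:P5(v=0,ok=F)] out:-; in:-
Tick 13: [PARSE:-, VALIDATE:-, TRANSFORM:-, EMIT:-] out:P5(v=0); in:-
P5: arrives tick 9, valid=False (id=5, id%4=1), emit tick 13, final value 0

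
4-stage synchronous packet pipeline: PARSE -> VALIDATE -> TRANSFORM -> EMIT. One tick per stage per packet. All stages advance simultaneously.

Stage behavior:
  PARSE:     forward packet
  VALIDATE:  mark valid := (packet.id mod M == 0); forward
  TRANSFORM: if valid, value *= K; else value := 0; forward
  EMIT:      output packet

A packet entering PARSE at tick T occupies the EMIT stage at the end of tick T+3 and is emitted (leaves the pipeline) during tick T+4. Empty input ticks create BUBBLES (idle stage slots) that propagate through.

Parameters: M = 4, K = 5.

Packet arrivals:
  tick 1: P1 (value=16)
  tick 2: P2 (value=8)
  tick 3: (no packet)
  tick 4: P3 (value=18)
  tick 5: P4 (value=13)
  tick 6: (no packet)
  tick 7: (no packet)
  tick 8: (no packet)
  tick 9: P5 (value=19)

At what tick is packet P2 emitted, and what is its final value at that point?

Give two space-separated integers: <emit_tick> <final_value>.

Tick 1: [PARSE:P1(v=16,ok=F), VALIDATE:-, TRANSFORM:-, EMIT:-] out:-; in:P1
Tick 2: [PARSE:P2(v=8,ok=F), VALIDATE:P1(v=16,ok=F), TRANSFORM:-, EMIT:-] out:-; in:P2
Tick 3: [PARSE:-, VALIDATE:P2(v=8,ok=F), TRANSFORM:P1(v=0,ok=F), EMIT:-] out:-; in:-
Tick 4: [PARSE:P3(v=18,ok=F), VALIDATE:-, TRANSFORM:P2(v=0,ok=F), EMIT:P1(v=0,ok=F)] out:-; in:P3
Tick 5: [PARSE:P4(v=13,ok=F), VALIDATE:P3(v=18,ok=F), TRANSFORM:-, EMIT:P2(v=0,ok=F)] out:P1(v=0); in:P4
Tick 6: [PARSE:-, VALIDATE:P4(v=13,ok=T), TRANSFORM:P3(v=0,ok=F), EMIT:-] out:P2(v=0); in:-
Tick 7: [PARSE:-, VALIDATE:-, TRANSFORM:P4(v=65,ok=T), EMIT:P3(v=0,ok=F)] out:-; in:-
Tick 8: [PARSE:-, VALIDATE:-, TRANSFORM:-, EMIT:P4(v=65,ok=T)] out:P3(v=0); in:-
Tick 9: [PARSE:P5(v=19,ok=F), VALIDATE:-, TRANSFORM:-, EMIT:-] out:P4(v=65); in:P5
Tick 10: [PARSE:-, VALIDATE:P5(v=19,ok=F), TRANSFORM:-, EMIT:-] out:-; in:-
Tick 11: [PARSE:-, VALIDATE:-, TRANSFORM:P5(v=0,ok=F), EMIT:-] out:-; in:-
Tick 12: [PARSE:-, VALIDATE:-, TRANSFORM:-, EMIT:P5(v=0,ok=F)] out:-; in:-
Tick 13: [PARSE:-, VALIDATE:-, TRANSFORM:-, EMIT:-] out:P5(v=0); in:-
P2: arrives tick 2, valid=False (id=2, id%4=2), emit tick 6, final value 0

Answer: 6 0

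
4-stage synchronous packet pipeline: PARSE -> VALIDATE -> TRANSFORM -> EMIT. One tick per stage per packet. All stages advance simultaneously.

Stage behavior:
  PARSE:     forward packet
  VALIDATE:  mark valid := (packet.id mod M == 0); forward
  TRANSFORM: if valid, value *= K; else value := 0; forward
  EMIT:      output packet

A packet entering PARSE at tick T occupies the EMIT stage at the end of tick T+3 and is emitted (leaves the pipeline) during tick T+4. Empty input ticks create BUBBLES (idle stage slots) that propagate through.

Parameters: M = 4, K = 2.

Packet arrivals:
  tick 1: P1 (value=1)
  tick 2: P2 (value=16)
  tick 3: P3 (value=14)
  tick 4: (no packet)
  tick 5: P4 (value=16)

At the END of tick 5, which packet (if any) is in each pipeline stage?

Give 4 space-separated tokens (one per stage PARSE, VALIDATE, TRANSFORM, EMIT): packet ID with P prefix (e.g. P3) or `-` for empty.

Tick 1: [PARSE:P1(v=1,ok=F), VALIDATE:-, TRANSFORM:-, EMIT:-] out:-; in:P1
Tick 2: [PARSE:P2(v=16,ok=F), VALIDATE:P1(v=1,ok=F), TRANSFORM:-, EMIT:-] out:-; in:P2
Tick 3: [PARSE:P3(v=14,ok=F), VALIDATE:P2(v=16,ok=F), TRANSFORM:P1(v=0,ok=F), EMIT:-] out:-; in:P3
Tick 4: [PARSE:-, VALIDATE:P3(v=14,ok=F), TRANSFORM:P2(v=0,ok=F), EMIT:P1(v=0,ok=F)] out:-; in:-
Tick 5: [PARSE:P4(v=16,ok=F), VALIDATE:-, TRANSFORM:P3(v=0,ok=F), EMIT:P2(v=0,ok=F)] out:P1(v=0); in:P4
At end of tick 5: ['P4', '-', 'P3', 'P2']

Answer: P4 - P3 P2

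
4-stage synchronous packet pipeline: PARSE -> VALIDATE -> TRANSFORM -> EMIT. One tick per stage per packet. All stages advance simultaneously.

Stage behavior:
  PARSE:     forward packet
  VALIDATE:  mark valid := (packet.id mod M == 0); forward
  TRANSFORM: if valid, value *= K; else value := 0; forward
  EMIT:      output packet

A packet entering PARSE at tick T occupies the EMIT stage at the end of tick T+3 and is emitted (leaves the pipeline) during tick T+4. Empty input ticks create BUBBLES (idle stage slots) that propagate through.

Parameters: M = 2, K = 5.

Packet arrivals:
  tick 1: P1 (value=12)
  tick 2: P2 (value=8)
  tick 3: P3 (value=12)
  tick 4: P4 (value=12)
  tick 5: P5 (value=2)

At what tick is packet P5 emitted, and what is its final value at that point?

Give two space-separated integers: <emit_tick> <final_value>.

Answer: 9 0

Derivation:
Tick 1: [PARSE:P1(v=12,ok=F), VALIDATE:-, TRANSFORM:-, EMIT:-] out:-; in:P1
Tick 2: [PARSE:P2(v=8,ok=F), VALIDATE:P1(v=12,ok=F), TRANSFORM:-, EMIT:-] out:-; in:P2
Tick 3: [PARSE:P3(v=12,ok=F), VALIDATE:P2(v=8,ok=T), TRANSFORM:P1(v=0,ok=F), EMIT:-] out:-; in:P3
Tick 4: [PARSE:P4(v=12,ok=F), VALIDATE:P3(v=12,ok=F), TRANSFORM:P2(v=40,ok=T), EMIT:P1(v=0,ok=F)] out:-; in:P4
Tick 5: [PARSE:P5(v=2,ok=F), VALIDATE:P4(v=12,ok=T), TRANSFORM:P3(v=0,ok=F), EMIT:P2(v=40,ok=T)] out:P1(v=0); in:P5
Tick 6: [PARSE:-, VALIDATE:P5(v=2,ok=F), TRANSFORM:P4(v=60,ok=T), EMIT:P3(v=0,ok=F)] out:P2(v=40); in:-
Tick 7: [PARSE:-, VALIDATE:-, TRANSFORM:P5(v=0,ok=F), EMIT:P4(v=60,ok=T)] out:P3(v=0); in:-
Tick 8: [PARSE:-, VALIDATE:-, TRANSFORM:-, EMIT:P5(v=0,ok=F)] out:P4(v=60); in:-
Tick 9: [PARSE:-, VALIDATE:-, TRANSFORM:-, EMIT:-] out:P5(v=0); in:-
P5: arrives tick 5, valid=False (id=5, id%2=1), emit tick 9, final value 0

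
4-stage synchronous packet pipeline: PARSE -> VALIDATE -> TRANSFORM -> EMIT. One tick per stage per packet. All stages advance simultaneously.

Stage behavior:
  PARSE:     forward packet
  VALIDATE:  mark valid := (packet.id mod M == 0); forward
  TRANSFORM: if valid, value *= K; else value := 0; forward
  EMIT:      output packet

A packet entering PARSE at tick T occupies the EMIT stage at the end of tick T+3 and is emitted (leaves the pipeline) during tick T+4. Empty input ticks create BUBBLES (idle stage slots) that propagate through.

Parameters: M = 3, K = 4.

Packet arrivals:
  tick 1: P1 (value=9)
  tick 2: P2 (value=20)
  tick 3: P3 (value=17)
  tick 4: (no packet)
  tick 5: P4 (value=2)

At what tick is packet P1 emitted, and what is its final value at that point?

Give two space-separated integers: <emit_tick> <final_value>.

Answer: 5 0

Derivation:
Tick 1: [PARSE:P1(v=9,ok=F), VALIDATE:-, TRANSFORM:-, EMIT:-] out:-; in:P1
Tick 2: [PARSE:P2(v=20,ok=F), VALIDATE:P1(v=9,ok=F), TRANSFORM:-, EMIT:-] out:-; in:P2
Tick 3: [PARSE:P3(v=17,ok=F), VALIDATE:P2(v=20,ok=F), TRANSFORM:P1(v=0,ok=F), EMIT:-] out:-; in:P3
Tick 4: [PARSE:-, VALIDATE:P3(v=17,ok=T), TRANSFORM:P2(v=0,ok=F), EMIT:P1(v=0,ok=F)] out:-; in:-
Tick 5: [PARSE:P4(v=2,ok=F), VALIDATE:-, TRANSFORM:P3(v=68,ok=T), EMIT:P2(v=0,ok=F)] out:P1(v=0); in:P4
Tick 6: [PARSE:-, VALIDATE:P4(v=2,ok=F), TRANSFORM:-, EMIT:P3(v=68,ok=T)] out:P2(v=0); in:-
Tick 7: [PARSE:-, VALIDATE:-, TRANSFORM:P4(v=0,ok=F), EMIT:-] out:P3(v=68); in:-
Tick 8: [PARSE:-, VALIDATE:-, TRANSFORM:-, EMIT:P4(v=0,ok=F)] out:-; in:-
Tick 9: [PARSE:-, VALIDATE:-, TRANSFORM:-, EMIT:-] out:P4(v=0); in:-
P1: arrives tick 1, valid=False (id=1, id%3=1), emit tick 5, final value 0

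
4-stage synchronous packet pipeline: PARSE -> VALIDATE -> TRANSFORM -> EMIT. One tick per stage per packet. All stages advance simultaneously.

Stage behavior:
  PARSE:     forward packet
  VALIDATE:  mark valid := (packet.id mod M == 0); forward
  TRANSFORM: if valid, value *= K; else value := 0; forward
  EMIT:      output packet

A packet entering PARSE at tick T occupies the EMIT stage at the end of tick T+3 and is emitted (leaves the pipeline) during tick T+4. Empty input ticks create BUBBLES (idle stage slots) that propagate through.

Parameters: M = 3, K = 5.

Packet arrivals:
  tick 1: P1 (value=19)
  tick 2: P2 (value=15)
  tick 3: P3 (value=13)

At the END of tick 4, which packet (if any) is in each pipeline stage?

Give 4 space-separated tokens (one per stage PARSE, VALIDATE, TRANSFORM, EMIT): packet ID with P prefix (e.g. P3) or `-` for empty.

Tick 1: [PARSE:P1(v=19,ok=F), VALIDATE:-, TRANSFORM:-, EMIT:-] out:-; in:P1
Tick 2: [PARSE:P2(v=15,ok=F), VALIDATE:P1(v=19,ok=F), TRANSFORM:-, EMIT:-] out:-; in:P2
Tick 3: [PARSE:P3(v=13,ok=F), VALIDATE:P2(v=15,ok=F), TRANSFORM:P1(v=0,ok=F), EMIT:-] out:-; in:P3
Tick 4: [PARSE:-, VALIDATE:P3(v=13,ok=T), TRANSFORM:P2(v=0,ok=F), EMIT:P1(v=0,ok=F)] out:-; in:-
At end of tick 4: ['-', 'P3', 'P2', 'P1']

Answer: - P3 P2 P1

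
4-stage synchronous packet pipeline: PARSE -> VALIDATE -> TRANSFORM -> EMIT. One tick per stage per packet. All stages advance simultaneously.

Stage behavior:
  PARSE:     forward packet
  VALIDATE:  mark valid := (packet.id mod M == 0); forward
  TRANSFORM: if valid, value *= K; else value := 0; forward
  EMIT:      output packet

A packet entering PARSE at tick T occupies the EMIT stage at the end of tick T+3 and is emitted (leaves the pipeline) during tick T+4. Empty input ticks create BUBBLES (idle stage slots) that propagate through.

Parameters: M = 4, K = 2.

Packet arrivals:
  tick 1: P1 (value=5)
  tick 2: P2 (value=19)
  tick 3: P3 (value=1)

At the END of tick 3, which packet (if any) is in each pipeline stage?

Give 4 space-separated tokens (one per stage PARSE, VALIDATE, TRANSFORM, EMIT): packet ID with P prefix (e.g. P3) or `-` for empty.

Tick 1: [PARSE:P1(v=5,ok=F), VALIDATE:-, TRANSFORM:-, EMIT:-] out:-; in:P1
Tick 2: [PARSE:P2(v=19,ok=F), VALIDATE:P1(v=5,ok=F), TRANSFORM:-, EMIT:-] out:-; in:P2
Tick 3: [PARSE:P3(v=1,ok=F), VALIDATE:P2(v=19,ok=F), TRANSFORM:P1(v=0,ok=F), EMIT:-] out:-; in:P3
At end of tick 3: ['P3', 'P2', 'P1', '-']

Answer: P3 P2 P1 -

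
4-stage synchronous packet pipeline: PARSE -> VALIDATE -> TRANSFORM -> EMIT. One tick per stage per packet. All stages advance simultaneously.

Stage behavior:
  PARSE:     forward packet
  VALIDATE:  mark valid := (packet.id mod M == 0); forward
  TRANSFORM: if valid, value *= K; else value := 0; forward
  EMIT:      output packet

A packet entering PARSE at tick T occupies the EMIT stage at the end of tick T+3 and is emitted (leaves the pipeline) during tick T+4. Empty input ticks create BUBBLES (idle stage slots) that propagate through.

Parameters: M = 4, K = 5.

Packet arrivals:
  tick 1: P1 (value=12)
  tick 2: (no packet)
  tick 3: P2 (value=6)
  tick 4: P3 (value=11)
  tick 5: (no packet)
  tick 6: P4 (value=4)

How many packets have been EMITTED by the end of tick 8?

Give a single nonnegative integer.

Answer: 3

Derivation:
Tick 1: [PARSE:P1(v=12,ok=F), VALIDATE:-, TRANSFORM:-, EMIT:-] out:-; in:P1
Tick 2: [PARSE:-, VALIDATE:P1(v=12,ok=F), TRANSFORM:-, EMIT:-] out:-; in:-
Tick 3: [PARSE:P2(v=6,ok=F), VALIDATE:-, TRANSFORM:P1(v=0,ok=F), EMIT:-] out:-; in:P2
Tick 4: [PARSE:P3(v=11,ok=F), VALIDATE:P2(v=6,ok=F), TRANSFORM:-, EMIT:P1(v=0,ok=F)] out:-; in:P3
Tick 5: [PARSE:-, VALIDATE:P3(v=11,ok=F), TRANSFORM:P2(v=0,ok=F), EMIT:-] out:P1(v=0); in:-
Tick 6: [PARSE:P4(v=4,ok=F), VALIDATE:-, TRANSFORM:P3(v=0,ok=F), EMIT:P2(v=0,ok=F)] out:-; in:P4
Tick 7: [PARSE:-, VALIDATE:P4(v=4,ok=T), TRANSFORM:-, EMIT:P3(v=0,ok=F)] out:P2(v=0); in:-
Tick 8: [PARSE:-, VALIDATE:-, TRANSFORM:P4(v=20,ok=T), EMIT:-] out:P3(v=0); in:-
Emitted by tick 8: ['P1', 'P2', 'P3']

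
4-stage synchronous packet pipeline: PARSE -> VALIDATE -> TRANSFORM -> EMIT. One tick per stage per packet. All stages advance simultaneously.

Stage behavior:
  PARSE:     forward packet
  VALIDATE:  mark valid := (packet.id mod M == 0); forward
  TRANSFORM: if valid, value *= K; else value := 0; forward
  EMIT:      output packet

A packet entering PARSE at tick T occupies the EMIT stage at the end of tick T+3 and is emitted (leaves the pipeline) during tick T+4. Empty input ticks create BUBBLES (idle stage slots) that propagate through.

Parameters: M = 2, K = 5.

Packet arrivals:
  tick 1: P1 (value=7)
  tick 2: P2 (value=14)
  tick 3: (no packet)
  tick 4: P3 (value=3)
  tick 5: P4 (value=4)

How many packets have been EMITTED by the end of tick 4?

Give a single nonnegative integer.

Tick 1: [PARSE:P1(v=7,ok=F), VALIDATE:-, TRANSFORM:-, EMIT:-] out:-; in:P1
Tick 2: [PARSE:P2(v=14,ok=F), VALIDATE:P1(v=7,ok=F), TRANSFORM:-, EMIT:-] out:-; in:P2
Tick 3: [PARSE:-, VALIDATE:P2(v=14,ok=T), TRANSFORM:P1(v=0,ok=F), EMIT:-] out:-; in:-
Tick 4: [PARSE:P3(v=3,ok=F), VALIDATE:-, TRANSFORM:P2(v=70,ok=T), EMIT:P1(v=0,ok=F)] out:-; in:P3
Emitted by tick 4: []

Answer: 0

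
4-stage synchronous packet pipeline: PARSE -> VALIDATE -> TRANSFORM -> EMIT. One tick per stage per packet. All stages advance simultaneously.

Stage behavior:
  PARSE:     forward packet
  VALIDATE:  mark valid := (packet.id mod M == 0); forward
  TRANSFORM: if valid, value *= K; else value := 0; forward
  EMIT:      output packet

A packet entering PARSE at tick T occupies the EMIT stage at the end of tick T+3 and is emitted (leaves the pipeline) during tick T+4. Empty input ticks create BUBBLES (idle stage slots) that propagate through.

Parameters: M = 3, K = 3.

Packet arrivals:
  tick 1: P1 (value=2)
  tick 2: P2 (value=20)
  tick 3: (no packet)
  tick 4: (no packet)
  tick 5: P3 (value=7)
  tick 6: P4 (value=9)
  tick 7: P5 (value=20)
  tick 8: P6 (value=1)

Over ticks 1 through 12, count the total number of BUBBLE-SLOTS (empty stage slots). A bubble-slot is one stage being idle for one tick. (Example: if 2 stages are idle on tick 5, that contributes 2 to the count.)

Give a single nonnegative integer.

Tick 1: [PARSE:P1(v=2,ok=F), VALIDATE:-, TRANSFORM:-, EMIT:-] out:-; bubbles=3
Tick 2: [PARSE:P2(v=20,ok=F), VALIDATE:P1(v=2,ok=F), TRANSFORM:-, EMIT:-] out:-; bubbles=2
Tick 3: [PARSE:-, VALIDATE:P2(v=20,ok=F), TRANSFORM:P1(v=0,ok=F), EMIT:-] out:-; bubbles=2
Tick 4: [PARSE:-, VALIDATE:-, TRANSFORM:P2(v=0,ok=F), EMIT:P1(v=0,ok=F)] out:-; bubbles=2
Tick 5: [PARSE:P3(v=7,ok=F), VALIDATE:-, TRANSFORM:-, EMIT:P2(v=0,ok=F)] out:P1(v=0); bubbles=2
Tick 6: [PARSE:P4(v=9,ok=F), VALIDATE:P3(v=7,ok=T), TRANSFORM:-, EMIT:-] out:P2(v=0); bubbles=2
Tick 7: [PARSE:P5(v=20,ok=F), VALIDATE:P4(v=9,ok=F), TRANSFORM:P3(v=21,ok=T), EMIT:-] out:-; bubbles=1
Tick 8: [PARSE:P6(v=1,ok=F), VALIDATE:P5(v=20,ok=F), TRANSFORM:P4(v=0,ok=F), EMIT:P3(v=21,ok=T)] out:-; bubbles=0
Tick 9: [PARSE:-, VALIDATE:P6(v=1,ok=T), TRANSFORM:P5(v=0,ok=F), EMIT:P4(v=0,ok=F)] out:P3(v=21); bubbles=1
Tick 10: [PARSE:-, VALIDATE:-, TRANSFORM:P6(v=3,ok=T), EMIT:P5(v=0,ok=F)] out:P4(v=0); bubbles=2
Tick 11: [PARSE:-, VALIDATE:-, TRANSFORM:-, EMIT:P6(v=3,ok=T)] out:P5(v=0); bubbles=3
Tick 12: [PARSE:-, VALIDATE:-, TRANSFORM:-, EMIT:-] out:P6(v=3); bubbles=4
Total bubble-slots: 24

Answer: 24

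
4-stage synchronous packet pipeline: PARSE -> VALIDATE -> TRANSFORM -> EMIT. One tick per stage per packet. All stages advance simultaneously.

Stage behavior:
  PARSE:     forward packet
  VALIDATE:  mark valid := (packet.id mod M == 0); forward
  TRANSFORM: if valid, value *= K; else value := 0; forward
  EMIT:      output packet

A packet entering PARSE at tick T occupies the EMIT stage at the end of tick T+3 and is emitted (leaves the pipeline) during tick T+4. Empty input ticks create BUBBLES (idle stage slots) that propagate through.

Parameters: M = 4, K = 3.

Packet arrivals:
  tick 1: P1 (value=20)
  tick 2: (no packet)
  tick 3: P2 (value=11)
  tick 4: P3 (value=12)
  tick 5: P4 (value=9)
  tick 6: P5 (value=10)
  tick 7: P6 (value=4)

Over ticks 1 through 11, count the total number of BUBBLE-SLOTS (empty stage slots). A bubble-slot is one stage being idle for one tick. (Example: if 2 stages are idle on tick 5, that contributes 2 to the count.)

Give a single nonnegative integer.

Tick 1: [PARSE:P1(v=20,ok=F), VALIDATE:-, TRANSFORM:-, EMIT:-] out:-; bubbles=3
Tick 2: [PARSE:-, VALIDATE:P1(v=20,ok=F), TRANSFORM:-, EMIT:-] out:-; bubbles=3
Tick 3: [PARSE:P2(v=11,ok=F), VALIDATE:-, TRANSFORM:P1(v=0,ok=F), EMIT:-] out:-; bubbles=2
Tick 4: [PARSE:P3(v=12,ok=F), VALIDATE:P2(v=11,ok=F), TRANSFORM:-, EMIT:P1(v=0,ok=F)] out:-; bubbles=1
Tick 5: [PARSE:P4(v=9,ok=F), VALIDATE:P3(v=12,ok=F), TRANSFORM:P2(v=0,ok=F), EMIT:-] out:P1(v=0); bubbles=1
Tick 6: [PARSE:P5(v=10,ok=F), VALIDATE:P4(v=9,ok=T), TRANSFORM:P3(v=0,ok=F), EMIT:P2(v=0,ok=F)] out:-; bubbles=0
Tick 7: [PARSE:P6(v=4,ok=F), VALIDATE:P5(v=10,ok=F), TRANSFORM:P4(v=27,ok=T), EMIT:P3(v=0,ok=F)] out:P2(v=0); bubbles=0
Tick 8: [PARSE:-, VALIDATE:P6(v=4,ok=F), TRANSFORM:P5(v=0,ok=F), EMIT:P4(v=27,ok=T)] out:P3(v=0); bubbles=1
Tick 9: [PARSE:-, VALIDATE:-, TRANSFORM:P6(v=0,ok=F), EMIT:P5(v=0,ok=F)] out:P4(v=27); bubbles=2
Tick 10: [PARSE:-, VALIDATE:-, TRANSFORM:-, EMIT:P6(v=0,ok=F)] out:P5(v=0); bubbles=3
Tick 11: [PARSE:-, VALIDATE:-, TRANSFORM:-, EMIT:-] out:P6(v=0); bubbles=4
Total bubble-slots: 20

Answer: 20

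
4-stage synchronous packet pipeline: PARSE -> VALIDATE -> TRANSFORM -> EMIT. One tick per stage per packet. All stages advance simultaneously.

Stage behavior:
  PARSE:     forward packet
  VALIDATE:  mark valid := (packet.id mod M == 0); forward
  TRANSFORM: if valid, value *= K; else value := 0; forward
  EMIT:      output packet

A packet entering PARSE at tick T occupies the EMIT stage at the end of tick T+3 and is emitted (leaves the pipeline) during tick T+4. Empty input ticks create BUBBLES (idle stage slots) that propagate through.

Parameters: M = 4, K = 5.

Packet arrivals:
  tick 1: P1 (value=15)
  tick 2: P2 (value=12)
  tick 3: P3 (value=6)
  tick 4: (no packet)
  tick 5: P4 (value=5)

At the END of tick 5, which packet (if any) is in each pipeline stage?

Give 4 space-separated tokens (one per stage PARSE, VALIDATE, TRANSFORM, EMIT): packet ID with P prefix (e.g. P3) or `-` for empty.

Tick 1: [PARSE:P1(v=15,ok=F), VALIDATE:-, TRANSFORM:-, EMIT:-] out:-; in:P1
Tick 2: [PARSE:P2(v=12,ok=F), VALIDATE:P1(v=15,ok=F), TRANSFORM:-, EMIT:-] out:-; in:P2
Tick 3: [PARSE:P3(v=6,ok=F), VALIDATE:P2(v=12,ok=F), TRANSFORM:P1(v=0,ok=F), EMIT:-] out:-; in:P3
Tick 4: [PARSE:-, VALIDATE:P3(v=6,ok=F), TRANSFORM:P2(v=0,ok=F), EMIT:P1(v=0,ok=F)] out:-; in:-
Tick 5: [PARSE:P4(v=5,ok=F), VALIDATE:-, TRANSFORM:P3(v=0,ok=F), EMIT:P2(v=0,ok=F)] out:P1(v=0); in:P4
At end of tick 5: ['P4', '-', 'P3', 'P2']

Answer: P4 - P3 P2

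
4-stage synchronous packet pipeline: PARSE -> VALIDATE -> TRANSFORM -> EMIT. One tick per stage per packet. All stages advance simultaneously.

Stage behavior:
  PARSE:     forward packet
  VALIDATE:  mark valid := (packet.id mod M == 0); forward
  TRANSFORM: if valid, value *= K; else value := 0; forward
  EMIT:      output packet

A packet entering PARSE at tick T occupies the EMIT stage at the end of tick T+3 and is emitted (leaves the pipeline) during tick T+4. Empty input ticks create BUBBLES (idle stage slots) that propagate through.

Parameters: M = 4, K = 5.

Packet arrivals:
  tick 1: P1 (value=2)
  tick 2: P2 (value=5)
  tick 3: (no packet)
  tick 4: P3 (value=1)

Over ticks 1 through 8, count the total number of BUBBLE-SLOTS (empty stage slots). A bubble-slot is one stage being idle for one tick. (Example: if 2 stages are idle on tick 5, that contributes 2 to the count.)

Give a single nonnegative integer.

Answer: 20

Derivation:
Tick 1: [PARSE:P1(v=2,ok=F), VALIDATE:-, TRANSFORM:-, EMIT:-] out:-; bubbles=3
Tick 2: [PARSE:P2(v=5,ok=F), VALIDATE:P1(v=2,ok=F), TRANSFORM:-, EMIT:-] out:-; bubbles=2
Tick 3: [PARSE:-, VALIDATE:P2(v=5,ok=F), TRANSFORM:P1(v=0,ok=F), EMIT:-] out:-; bubbles=2
Tick 4: [PARSE:P3(v=1,ok=F), VALIDATE:-, TRANSFORM:P2(v=0,ok=F), EMIT:P1(v=0,ok=F)] out:-; bubbles=1
Tick 5: [PARSE:-, VALIDATE:P3(v=1,ok=F), TRANSFORM:-, EMIT:P2(v=0,ok=F)] out:P1(v=0); bubbles=2
Tick 6: [PARSE:-, VALIDATE:-, TRANSFORM:P3(v=0,ok=F), EMIT:-] out:P2(v=0); bubbles=3
Tick 7: [PARSE:-, VALIDATE:-, TRANSFORM:-, EMIT:P3(v=0,ok=F)] out:-; bubbles=3
Tick 8: [PARSE:-, VALIDATE:-, TRANSFORM:-, EMIT:-] out:P3(v=0); bubbles=4
Total bubble-slots: 20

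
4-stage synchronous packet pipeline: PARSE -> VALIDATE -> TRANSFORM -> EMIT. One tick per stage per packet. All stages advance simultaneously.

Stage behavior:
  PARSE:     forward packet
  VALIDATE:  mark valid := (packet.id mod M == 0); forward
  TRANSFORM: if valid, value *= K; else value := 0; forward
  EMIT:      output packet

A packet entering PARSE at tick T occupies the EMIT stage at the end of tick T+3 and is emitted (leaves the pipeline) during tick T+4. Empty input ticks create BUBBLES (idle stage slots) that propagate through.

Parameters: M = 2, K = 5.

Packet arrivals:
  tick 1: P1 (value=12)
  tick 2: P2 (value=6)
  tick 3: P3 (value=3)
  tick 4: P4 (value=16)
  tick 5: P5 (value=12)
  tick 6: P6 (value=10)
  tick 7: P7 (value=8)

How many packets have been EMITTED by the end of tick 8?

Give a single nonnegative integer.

Tick 1: [PARSE:P1(v=12,ok=F), VALIDATE:-, TRANSFORM:-, EMIT:-] out:-; in:P1
Tick 2: [PARSE:P2(v=6,ok=F), VALIDATE:P1(v=12,ok=F), TRANSFORM:-, EMIT:-] out:-; in:P2
Tick 3: [PARSE:P3(v=3,ok=F), VALIDATE:P2(v=6,ok=T), TRANSFORM:P1(v=0,ok=F), EMIT:-] out:-; in:P3
Tick 4: [PARSE:P4(v=16,ok=F), VALIDATE:P3(v=3,ok=F), TRANSFORM:P2(v=30,ok=T), EMIT:P1(v=0,ok=F)] out:-; in:P4
Tick 5: [PARSE:P5(v=12,ok=F), VALIDATE:P4(v=16,ok=T), TRANSFORM:P3(v=0,ok=F), EMIT:P2(v=30,ok=T)] out:P1(v=0); in:P5
Tick 6: [PARSE:P6(v=10,ok=F), VALIDATE:P5(v=12,ok=F), TRANSFORM:P4(v=80,ok=T), EMIT:P3(v=0,ok=F)] out:P2(v=30); in:P6
Tick 7: [PARSE:P7(v=8,ok=F), VALIDATE:P6(v=10,ok=T), TRANSFORM:P5(v=0,ok=F), EMIT:P4(v=80,ok=T)] out:P3(v=0); in:P7
Tick 8: [PARSE:-, VALIDATE:P7(v=8,ok=F), TRANSFORM:P6(v=50,ok=T), EMIT:P5(v=0,ok=F)] out:P4(v=80); in:-
Emitted by tick 8: ['P1', 'P2', 'P3', 'P4']

Answer: 4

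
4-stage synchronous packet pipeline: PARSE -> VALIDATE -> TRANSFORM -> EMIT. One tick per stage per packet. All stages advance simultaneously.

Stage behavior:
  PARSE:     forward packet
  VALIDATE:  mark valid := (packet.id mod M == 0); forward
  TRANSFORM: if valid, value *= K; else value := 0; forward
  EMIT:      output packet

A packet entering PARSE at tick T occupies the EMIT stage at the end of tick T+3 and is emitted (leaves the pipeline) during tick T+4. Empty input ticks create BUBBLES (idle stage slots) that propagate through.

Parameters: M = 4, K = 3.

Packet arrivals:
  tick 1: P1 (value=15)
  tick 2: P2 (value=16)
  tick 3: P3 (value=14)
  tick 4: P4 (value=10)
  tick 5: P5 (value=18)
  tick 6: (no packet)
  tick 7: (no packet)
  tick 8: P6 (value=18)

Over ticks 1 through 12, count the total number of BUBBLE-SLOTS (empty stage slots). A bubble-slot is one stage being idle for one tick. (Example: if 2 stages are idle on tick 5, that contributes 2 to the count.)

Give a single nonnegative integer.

Tick 1: [PARSE:P1(v=15,ok=F), VALIDATE:-, TRANSFORM:-, EMIT:-] out:-; bubbles=3
Tick 2: [PARSE:P2(v=16,ok=F), VALIDATE:P1(v=15,ok=F), TRANSFORM:-, EMIT:-] out:-; bubbles=2
Tick 3: [PARSE:P3(v=14,ok=F), VALIDATE:P2(v=16,ok=F), TRANSFORM:P1(v=0,ok=F), EMIT:-] out:-; bubbles=1
Tick 4: [PARSE:P4(v=10,ok=F), VALIDATE:P3(v=14,ok=F), TRANSFORM:P2(v=0,ok=F), EMIT:P1(v=0,ok=F)] out:-; bubbles=0
Tick 5: [PARSE:P5(v=18,ok=F), VALIDATE:P4(v=10,ok=T), TRANSFORM:P3(v=0,ok=F), EMIT:P2(v=0,ok=F)] out:P1(v=0); bubbles=0
Tick 6: [PARSE:-, VALIDATE:P5(v=18,ok=F), TRANSFORM:P4(v=30,ok=T), EMIT:P3(v=0,ok=F)] out:P2(v=0); bubbles=1
Tick 7: [PARSE:-, VALIDATE:-, TRANSFORM:P5(v=0,ok=F), EMIT:P4(v=30,ok=T)] out:P3(v=0); bubbles=2
Tick 8: [PARSE:P6(v=18,ok=F), VALIDATE:-, TRANSFORM:-, EMIT:P5(v=0,ok=F)] out:P4(v=30); bubbles=2
Tick 9: [PARSE:-, VALIDATE:P6(v=18,ok=F), TRANSFORM:-, EMIT:-] out:P5(v=0); bubbles=3
Tick 10: [PARSE:-, VALIDATE:-, TRANSFORM:P6(v=0,ok=F), EMIT:-] out:-; bubbles=3
Tick 11: [PARSE:-, VALIDATE:-, TRANSFORM:-, EMIT:P6(v=0,ok=F)] out:-; bubbles=3
Tick 12: [PARSE:-, VALIDATE:-, TRANSFORM:-, EMIT:-] out:P6(v=0); bubbles=4
Total bubble-slots: 24

Answer: 24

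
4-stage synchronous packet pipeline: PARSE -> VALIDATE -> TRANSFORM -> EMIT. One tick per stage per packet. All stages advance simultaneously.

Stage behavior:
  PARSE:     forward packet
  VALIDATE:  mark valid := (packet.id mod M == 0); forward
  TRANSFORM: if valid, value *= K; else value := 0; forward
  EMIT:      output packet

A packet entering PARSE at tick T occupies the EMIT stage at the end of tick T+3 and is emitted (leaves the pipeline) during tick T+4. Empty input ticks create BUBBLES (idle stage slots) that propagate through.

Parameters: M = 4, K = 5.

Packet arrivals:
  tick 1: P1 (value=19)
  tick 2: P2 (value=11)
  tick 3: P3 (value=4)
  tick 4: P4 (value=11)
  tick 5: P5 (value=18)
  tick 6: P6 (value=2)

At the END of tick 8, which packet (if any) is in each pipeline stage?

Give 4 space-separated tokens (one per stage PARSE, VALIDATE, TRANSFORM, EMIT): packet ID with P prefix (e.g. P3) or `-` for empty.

Answer: - - P6 P5

Derivation:
Tick 1: [PARSE:P1(v=19,ok=F), VALIDATE:-, TRANSFORM:-, EMIT:-] out:-; in:P1
Tick 2: [PARSE:P2(v=11,ok=F), VALIDATE:P1(v=19,ok=F), TRANSFORM:-, EMIT:-] out:-; in:P2
Tick 3: [PARSE:P3(v=4,ok=F), VALIDATE:P2(v=11,ok=F), TRANSFORM:P1(v=0,ok=F), EMIT:-] out:-; in:P3
Tick 4: [PARSE:P4(v=11,ok=F), VALIDATE:P3(v=4,ok=F), TRANSFORM:P2(v=0,ok=F), EMIT:P1(v=0,ok=F)] out:-; in:P4
Tick 5: [PARSE:P5(v=18,ok=F), VALIDATE:P4(v=11,ok=T), TRANSFORM:P3(v=0,ok=F), EMIT:P2(v=0,ok=F)] out:P1(v=0); in:P5
Tick 6: [PARSE:P6(v=2,ok=F), VALIDATE:P5(v=18,ok=F), TRANSFORM:P4(v=55,ok=T), EMIT:P3(v=0,ok=F)] out:P2(v=0); in:P6
Tick 7: [PARSE:-, VALIDATE:P6(v=2,ok=F), TRANSFORM:P5(v=0,ok=F), EMIT:P4(v=55,ok=T)] out:P3(v=0); in:-
Tick 8: [PARSE:-, VALIDATE:-, TRANSFORM:P6(v=0,ok=F), EMIT:P5(v=0,ok=F)] out:P4(v=55); in:-
At end of tick 8: ['-', '-', 'P6', 'P5']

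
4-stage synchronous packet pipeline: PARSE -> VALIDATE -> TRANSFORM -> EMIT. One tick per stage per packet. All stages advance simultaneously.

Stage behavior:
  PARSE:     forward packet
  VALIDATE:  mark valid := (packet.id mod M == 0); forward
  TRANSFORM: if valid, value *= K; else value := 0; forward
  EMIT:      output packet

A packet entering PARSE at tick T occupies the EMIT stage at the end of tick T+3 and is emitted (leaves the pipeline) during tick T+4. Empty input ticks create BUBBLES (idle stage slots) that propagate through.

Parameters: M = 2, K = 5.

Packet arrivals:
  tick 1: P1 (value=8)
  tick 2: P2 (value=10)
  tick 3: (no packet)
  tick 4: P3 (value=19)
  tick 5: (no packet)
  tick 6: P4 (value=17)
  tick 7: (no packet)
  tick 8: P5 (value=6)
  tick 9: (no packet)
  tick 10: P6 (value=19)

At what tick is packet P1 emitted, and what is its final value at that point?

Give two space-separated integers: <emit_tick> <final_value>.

Answer: 5 0

Derivation:
Tick 1: [PARSE:P1(v=8,ok=F), VALIDATE:-, TRANSFORM:-, EMIT:-] out:-; in:P1
Tick 2: [PARSE:P2(v=10,ok=F), VALIDATE:P1(v=8,ok=F), TRANSFORM:-, EMIT:-] out:-; in:P2
Tick 3: [PARSE:-, VALIDATE:P2(v=10,ok=T), TRANSFORM:P1(v=0,ok=F), EMIT:-] out:-; in:-
Tick 4: [PARSE:P3(v=19,ok=F), VALIDATE:-, TRANSFORM:P2(v=50,ok=T), EMIT:P1(v=0,ok=F)] out:-; in:P3
Tick 5: [PARSE:-, VALIDATE:P3(v=19,ok=F), TRANSFORM:-, EMIT:P2(v=50,ok=T)] out:P1(v=0); in:-
Tick 6: [PARSE:P4(v=17,ok=F), VALIDATE:-, TRANSFORM:P3(v=0,ok=F), EMIT:-] out:P2(v=50); in:P4
Tick 7: [PARSE:-, VALIDATE:P4(v=17,ok=T), TRANSFORM:-, EMIT:P3(v=0,ok=F)] out:-; in:-
Tick 8: [PARSE:P5(v=6,ok=F), VALIDATE:-, TRANSFORM:P4(v=85,ok=T), EMIT:-] out:P3(v=0); in:P5
Tick 9: [PARSE:-, VALIDATE:P5(v=6,ok=F), TRANSFORM:-, EMIT:P4(v=85,ok=T)] out:-; in:-
Tick 10: [PARSE:P6(v=19,ok=F), VALIDATE:-, TRANSFORM:P5(v=0,ok=F), EMIT:-] out:P4(v=85); in:P6
Tick 11: [PARSE:-, VALIDATE:P6(v=19,ok=T), TRANSFORM:-, EMIT:P5(v=0,ok=F)] out:-; in:-
Tick 12: [PARSE:-, VALIDATE:-, TRANSFORM:P6(v=95,ok=T), EMIT:-] out:P5(v=0); in:-
Tick 13: [PARSE:-, VALIDATE:-, TRANSFORM:-, EMIT:P6(v=95,ok=T)] out:-; in:-
Tick 14: [PARSE:-, VALIDATE:-, TRANSFORM:-, EMIT:-] out:P6(v=95); in:-
P1: arrives tick 1, valid=False (id=1, id%2=1), emit tick 5, final value 0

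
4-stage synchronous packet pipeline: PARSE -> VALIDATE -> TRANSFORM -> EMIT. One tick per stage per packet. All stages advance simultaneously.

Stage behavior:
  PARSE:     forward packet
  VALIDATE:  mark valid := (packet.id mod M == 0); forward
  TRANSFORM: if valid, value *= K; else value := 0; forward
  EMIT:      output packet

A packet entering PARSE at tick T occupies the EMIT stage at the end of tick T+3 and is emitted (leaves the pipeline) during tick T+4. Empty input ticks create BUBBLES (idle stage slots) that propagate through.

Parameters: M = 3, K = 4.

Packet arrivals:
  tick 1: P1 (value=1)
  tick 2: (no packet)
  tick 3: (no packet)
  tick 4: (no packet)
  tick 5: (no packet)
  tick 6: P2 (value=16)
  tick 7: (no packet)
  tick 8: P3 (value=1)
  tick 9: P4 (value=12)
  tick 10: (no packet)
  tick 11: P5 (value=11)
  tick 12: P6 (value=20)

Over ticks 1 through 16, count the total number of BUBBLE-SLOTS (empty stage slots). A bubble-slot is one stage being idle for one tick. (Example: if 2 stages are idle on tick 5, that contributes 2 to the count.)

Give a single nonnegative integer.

Tick 1: [PARSE:P1(v=1,ok=F), VALIDATE:-, TRANSFORM:-, EMIT:-] out:-; bubbles=3
Tick 2: [PARSE:-, VALIDATE:P1(v=1,ok=F), TRANSFORM:-, EMIT:-] out:-; bubbles=3
Tick 3: [PARSE:-, VALIDATE:-, TRANSFORM:P1(v=0,ok=F), EMIT:-] out:-; bubbles=3
Tick 4: [PARSE:-, VALIDATE:-, TRANSFORM:-, EMIT:P1(v=0,ok=F)] out:-; bubbles=3
Tick 5: [PARSE:-, VALIDATE:-, TRANSFORM:-, EMIT:-] out:P1(v=0); bubbles=4
Tick 6: [PARSE:P2(v=16,ok=F), VALIDATE:-, TRANSFORM:-, EMIT:-] out:-; bubbles=3
Tick 7: [PARSE:-, VALIDATE:P2(v=16,ok=F), TRANSFORM:-, EMIT:-] out:-; bubbles=3
Tick 8: [PARSE:P3(v=1,ok=F), VALIDATE:-, TRANSFORM:P2(v=0,ok=F), EMIT:-] out:-; bubbles=2
Tick 9: [PARSE:P4(v=12,ok=F), VALIDATE:P3(v=1,ok=T), TRANSFORM:-, EMIT:P2(v=0,ok=F)] out:-; bubbles=1
Tick 10: [PARSE:-, VALIDATE:P4(v=12,ok=F), TRANSFORM:P3(v=4,ok=T), EMIT:-] out:P2(v=0); bubbles=2
Tick 11: [PARSE:P5(v=11,ok=F), VALIDATE:-, TRANSFORM:P4(v=0,ok=F), EMIT:P3(v=4,ok=T)] out:-; bubbles=1
Tick 12: [PARSE:P6(v=20,ok=F), VALIDATE:P5(v=11,ok=F), TRANSFORM:-, EMIT:P4(v=0,ok=F)] out:P3(v=4); bubbles=1
Tick 13: [PARSE:-, VALIDATE:P6(v=20,ok=T), TRANSFORM:P5(v=0,ok=F), EMIT:-] out:P4(v=0); bubbles=2
Tick 14: [PARSE:-, VALIDATE:-, TRANSFORM:P6(v=80,ok=T), EMIT:P5(v=0,ok=F)] out:-; bubbles=2
Tick 15: [PARSE:-, VALIDATE:-, TRANSFORM:-, EMIT:P6(v=80,ok=T)] out:P5(v=0); bubbles=3
Tick 16: [PARSE:-, VALIDATE:-, TRANSFORM:-, EMIT:-] out:P6(v=80); bubbles=4
Total bubble-slots: 40

Answer: 40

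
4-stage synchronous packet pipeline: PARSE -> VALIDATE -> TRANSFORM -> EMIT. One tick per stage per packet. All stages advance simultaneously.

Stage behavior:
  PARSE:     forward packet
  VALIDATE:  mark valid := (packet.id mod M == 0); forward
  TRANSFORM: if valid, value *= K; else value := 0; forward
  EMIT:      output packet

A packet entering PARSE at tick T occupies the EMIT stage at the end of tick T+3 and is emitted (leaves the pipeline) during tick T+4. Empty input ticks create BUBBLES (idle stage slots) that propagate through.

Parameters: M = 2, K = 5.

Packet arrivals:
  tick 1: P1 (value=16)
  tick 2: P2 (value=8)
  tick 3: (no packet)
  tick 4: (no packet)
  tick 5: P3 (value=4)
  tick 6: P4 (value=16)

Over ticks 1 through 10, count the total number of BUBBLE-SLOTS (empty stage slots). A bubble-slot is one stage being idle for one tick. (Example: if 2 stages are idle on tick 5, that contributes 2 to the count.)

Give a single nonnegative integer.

Answer: 24

Derivation:
Tick 1: [PARSE:P1(v=16,ok=F), VALIDATE:-, TRANSFORM:-, EMIT:-] out:-; bubbles=3
Tick 2: [PARSE:P2(v=8,ok=F), VALIDATE:P1(v=16,ok=F), TRANSFORM:-, EMIT:-] out:-; bubbles=2
Tick 3: [PARSE:-, VALIDATE:P2(v=8,ok=T), TRANSFORM:P1(v=0,ok=F), EMIT:-] out:-; bubbles=2
Tick 4: [PARSE:-, VALIDATE:-, TRANSFORM:P2(v=40,ok=T), EMIT:P1(v=0,ok=F)] out:-; bubbles=2
Tick 5: [PARSE:P3(v=4,ok=F), VALIDATE:-, TRANSFORM:-, EMIT:P2(v=40,ok=T)] out:P1(v=0); bubbles=2
Tick 6: [PARSE:P4(v=16,ok=F), VALIDATE:P3(v=4,ok=F), TRANSFORM:-, EMIT:-] out:P2(v=40); bubbles=2
Tick 7: [PARSE:-, VALIDATE:P4(v=16,ok=T), TRANSFORM:P3(v=0,ok=F), EMIT:-] out:-; bubbles=2
Tick 8: [PARSE:-, VALIDATE:-, TRANSFORM:P4(v=80,ok=T), EMIT:P3(v=0,ok=F)] out:-; bubbles=2
Tick 9: [PARSE:-, VALIDATE:-, TRANSFORM:-, EMIT:P4(v=80,ok=T)] out:P3(v=0); bubbles=3
Tick 10: [PARSE:-, VALIDATE:-, TRANSFORM:-, EMIT:-] out:P4(v=80); bubbles=4
Total bubble-slots: 24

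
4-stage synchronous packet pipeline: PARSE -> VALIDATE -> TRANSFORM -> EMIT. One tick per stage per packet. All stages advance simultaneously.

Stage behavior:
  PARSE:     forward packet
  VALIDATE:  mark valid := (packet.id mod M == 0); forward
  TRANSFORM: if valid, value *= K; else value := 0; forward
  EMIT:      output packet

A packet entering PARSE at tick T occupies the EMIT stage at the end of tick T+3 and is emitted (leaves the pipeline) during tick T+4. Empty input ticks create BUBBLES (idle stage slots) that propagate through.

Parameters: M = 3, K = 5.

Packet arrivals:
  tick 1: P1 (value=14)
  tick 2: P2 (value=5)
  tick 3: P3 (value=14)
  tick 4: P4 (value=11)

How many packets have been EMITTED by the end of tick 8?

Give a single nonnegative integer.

Tick 1: [PARSE:P1(v=14,ok=F), VALIDATE:-, TRANSFORM:-, EMIT:-] out:-; in:P1
Tick 2: [PARSE:P2(v=5,ok=F), VALIDATE:P1(v=14,ok=F), TRANSFORM:-, EMIT:-] out:-; in:P2
Tick 3: [PARSE:P3(v=14,ok=F), VALIDATE:P2(v=5,ok=F), TRANSFORM:P1(v=0,ok=F), EMIT:-] out:-; in:P3
Tick 4: [PARSE:P4(v=11,ok=F), VALIDATE:P3(v=14,ok=T), TRANSFORM:P2(v=0,ok=F), EMIT:P1(v=0,ok=F)] out:-; in:P4
Tick 5: [PARSE:-, VALIDATE:P4(v=11,ok=F), TRANSFORM:P3(v=70,ok=T), EMIT:P2(v=0,ok=F)] out:P1(v=0); in:-
Tick 6: [PARSE:-, VALIDATE:-, TRANSFORM:P4(v=0,ok=F), EMIT:P3(v=70,ok=T)] out:P2(v=0); in:-
Tick 7: [PARSE:-, VALIDATE:-, TRANSFORM:-, EMIT:P4(v=0,ok=F)] out:P3(v=70); in:-
Tick 8: [PARSE:-, VALIDATE:-, TRANSFORM:-, EMIT:-] out:P4(v=0); in:-
Emitted by tick 8: ['P1', 'P2', 'P3', 'P4']

Answer: 4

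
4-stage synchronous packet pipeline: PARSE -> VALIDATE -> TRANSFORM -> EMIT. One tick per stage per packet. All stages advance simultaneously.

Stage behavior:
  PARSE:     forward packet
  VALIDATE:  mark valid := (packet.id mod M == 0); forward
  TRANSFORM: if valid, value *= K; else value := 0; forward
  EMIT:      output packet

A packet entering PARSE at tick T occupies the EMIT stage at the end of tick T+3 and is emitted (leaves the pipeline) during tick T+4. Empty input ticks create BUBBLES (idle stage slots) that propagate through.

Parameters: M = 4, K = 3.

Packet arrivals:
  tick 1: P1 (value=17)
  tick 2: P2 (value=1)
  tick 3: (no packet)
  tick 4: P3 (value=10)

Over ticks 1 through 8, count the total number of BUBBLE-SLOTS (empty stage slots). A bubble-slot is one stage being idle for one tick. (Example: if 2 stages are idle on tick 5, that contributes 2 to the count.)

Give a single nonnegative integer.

Answer: 20

Derivation:
Tick 1: [PARSE:P1(v=17,ok=F), VALIDATE:-, TRANSFORM:-, EMIT:-] out:-; bubbles=3
Tick 2: [PARSE:P2(v=1,ok=F), VALIDATE:P1(v=17,ok=F), TRANSFORM:-, EMIT:-] out:-; bubbles=2
Tick 3: [PARSE:-, VALIDATE:P2(v=1,ok=F), TRANSFORM:P1(v=0,ok=F), EMIT:-] out:-; bubbles=2
Tick 4: [PARSE:P3(v=10,ok=F), VALIDATE:-, TRANSFORM:P2(v=0,ok=F), EMIT:P1(v=0,ok=F)] out:-; bubbles=1
Tick 5: [PARSE:-, VALIDATE:P3(v=10,ok=F), TRANSFORM:-, EMIT:P2(v=0,ok=F)] out:P1(v=0); bubbles=2
Tick 6: [PARSE:-, VALIDATE:-, TRANSFORM:P3(v=0,ok=F), EMIT:-] out:P2(v=0); bubbles=3
Tick 7: [PARSE:-, VALIDATE:-, TRANSFORM:-, EMIT:P3(v=0,ok=F)] out:-; bubbles=3
Tick 8: [PARSE:-, VALIDATE:-, TRANSFORM:-, EMIT:-] out:P3(v=0); bubbles=4
Total bubble-slots: 20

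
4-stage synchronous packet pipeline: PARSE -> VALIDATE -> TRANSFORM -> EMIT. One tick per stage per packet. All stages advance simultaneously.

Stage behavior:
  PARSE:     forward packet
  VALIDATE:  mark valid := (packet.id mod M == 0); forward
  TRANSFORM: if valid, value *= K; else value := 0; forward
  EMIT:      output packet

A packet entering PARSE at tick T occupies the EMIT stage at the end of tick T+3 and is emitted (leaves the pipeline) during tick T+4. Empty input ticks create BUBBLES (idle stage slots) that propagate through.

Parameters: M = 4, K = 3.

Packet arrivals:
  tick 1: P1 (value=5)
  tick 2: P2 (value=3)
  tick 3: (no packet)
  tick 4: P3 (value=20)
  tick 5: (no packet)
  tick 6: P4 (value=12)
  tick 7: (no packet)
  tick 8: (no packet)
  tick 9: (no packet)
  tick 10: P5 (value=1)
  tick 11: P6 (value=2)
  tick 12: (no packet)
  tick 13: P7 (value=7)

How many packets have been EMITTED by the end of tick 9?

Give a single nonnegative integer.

Tick 1: [PARSE:P1(v=5,ok=F), VALIDATE:-, TRANSFORM:-, EMIT:-] out:-; in:P1
Tick 2: [PARSE:P2(v=3,ok=F), VALIDATE:P1(v=5,ok=F), TRANSFORM:-, EMIT:-] out:-; in:P2
Tick 3: [PARSE:-, VALIDATE:P2(v=3,ok=F), TRANSFORM:P1(v=0,ok=F), EMIT:-] out:-; in:-
Tick 4: [PARSE:P3(v=20,ok=F), VALIDATE:-, TRANSFORM:P2(v=0,ok=F), EMIT:P1(v=0,ok=F)] out:-; in:P3
Tick 5: [PARSE:-, VALIDATE:P3(v=20,ok=F), TRANSFORM:-, EMIT:P2(v=0,ok=F)] out:P1(v=0); in:-
Tick 6: [PARSE:P4(v=12,ok=F), VALIDATE:-, TRANSFORM:P3(v=0,ok=F), EMIT:-] out:P2(v=0); in:P4
Tick 7: [PARSE:-, VALIDATE:P4(v=12,ok=T), TRANSFORM:-, EMIT:P3(v=0,ok=F)] out:-; in:-
Tick 8: [PARSE:-, VALIDATE:-, TRANSFORM:P4(v=36,ok=T), EMIT:-] out:P3(v=0); in:-
Tick 9: [PARSE:-, VALIDATE:-, TRANSFORM:-, EMIT:P4(v=36,ok=T)] out:-; in:-
Emitted by tick 9: ['P1', 'P2', 'P3']

Answer: 3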